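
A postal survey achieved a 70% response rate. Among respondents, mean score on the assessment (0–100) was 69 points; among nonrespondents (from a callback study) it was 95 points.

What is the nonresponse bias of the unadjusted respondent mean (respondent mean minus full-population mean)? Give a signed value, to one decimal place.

Nonresponse fraction = 1 − 0.7 = 0.3.
Bias = (nonresponse fraction) × (respondent mean − nonrespondent mean)
     = 0.3 × (69 − 95) = 0.3 × -26 = -7.8.

-7.8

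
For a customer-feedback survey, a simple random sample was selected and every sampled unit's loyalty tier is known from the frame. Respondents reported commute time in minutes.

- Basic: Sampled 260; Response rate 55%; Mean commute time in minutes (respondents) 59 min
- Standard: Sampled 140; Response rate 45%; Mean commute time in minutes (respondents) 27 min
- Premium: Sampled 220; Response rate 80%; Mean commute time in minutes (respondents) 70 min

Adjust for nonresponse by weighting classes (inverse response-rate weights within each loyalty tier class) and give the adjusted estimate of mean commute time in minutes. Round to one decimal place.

Each respondent's weight = sampled/responded in their class; summing within a class gives n_sampled, so:
  Basic: 260 × 59 = 15,340
  Standard: 140 × 27 = 3780
  Premium: 220 × 70 = 15,400
Adjusted estimate = 34,520 / 620 = 55.6774 → 55.7.

55.7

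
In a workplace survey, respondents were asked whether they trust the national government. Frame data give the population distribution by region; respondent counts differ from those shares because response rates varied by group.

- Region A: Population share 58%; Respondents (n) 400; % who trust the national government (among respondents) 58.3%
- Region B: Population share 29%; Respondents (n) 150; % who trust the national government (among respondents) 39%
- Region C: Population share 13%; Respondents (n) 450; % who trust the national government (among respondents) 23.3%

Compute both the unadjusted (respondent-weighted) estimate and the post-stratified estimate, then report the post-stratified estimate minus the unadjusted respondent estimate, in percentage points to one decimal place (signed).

+8.5 percentage points

Unadjusted (pooled respondent) estimate weights by respondent counts:
  (400/1000)×58.3 + (150/1000)×39 + (450/1000)×23.3 = 39.655%
Post-stratifying to population shares instead:
  0.58×58.3 + 0.29×39 + 0.13×23.3 = 48.153%
Difference = 48.153 − 39.655 = 8.498 pp.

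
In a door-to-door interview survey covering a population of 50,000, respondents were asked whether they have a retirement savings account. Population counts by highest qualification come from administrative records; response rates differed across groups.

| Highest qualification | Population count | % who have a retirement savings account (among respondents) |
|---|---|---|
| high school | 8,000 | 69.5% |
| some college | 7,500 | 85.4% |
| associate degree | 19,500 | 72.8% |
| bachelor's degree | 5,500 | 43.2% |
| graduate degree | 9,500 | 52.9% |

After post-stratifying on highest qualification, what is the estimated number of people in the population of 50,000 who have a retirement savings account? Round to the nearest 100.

Estimated count per cell = population count × respondent percentage:
  high school: 8,000 × 69.5% = 5560
  some college: 7,500 × 85.4% = 6405
  associate degree: 19,500 × 72.8% = 14,196
  bachelor's degree: 5,500 × 43.2% = 2376
  graduate degree: 9,500 × 52.9% = 5025.5
Estimated total = 33562.5 → 33,600.

33,600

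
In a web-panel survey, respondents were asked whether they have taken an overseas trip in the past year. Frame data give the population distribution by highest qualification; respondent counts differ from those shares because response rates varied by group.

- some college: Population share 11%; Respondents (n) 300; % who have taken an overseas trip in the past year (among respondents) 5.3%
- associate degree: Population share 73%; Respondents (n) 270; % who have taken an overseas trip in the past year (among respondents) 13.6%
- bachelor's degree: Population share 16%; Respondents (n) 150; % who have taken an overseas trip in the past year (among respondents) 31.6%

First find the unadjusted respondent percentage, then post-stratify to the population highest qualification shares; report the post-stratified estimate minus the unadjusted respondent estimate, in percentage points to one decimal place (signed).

Unadjusted (pooled respondent) estimate weights by respondent counts:
  (300/720)×5.3 + (270/720)×13.6 + (150/720)×31.6 = 13.8917%
Post-stratified estimate weights by population shares:
  0.11×5.3 + 0.73×13.6 + 0.16×31.6 = 15.567%
Difference = 15.567 − 13.8917 = 1.6753 pp.

+1.7 percentage points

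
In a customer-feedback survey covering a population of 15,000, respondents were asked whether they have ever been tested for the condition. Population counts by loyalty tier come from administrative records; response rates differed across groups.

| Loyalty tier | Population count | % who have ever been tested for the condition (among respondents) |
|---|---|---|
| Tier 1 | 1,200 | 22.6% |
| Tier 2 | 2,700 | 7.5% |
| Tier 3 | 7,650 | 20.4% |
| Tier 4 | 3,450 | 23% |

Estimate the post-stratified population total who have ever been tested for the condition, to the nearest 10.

Each cell contributes its population count × the respondent rate:
  Tier 1: 1,200 × 22.6% = 271.2
  Tier 2: 2,700 × 7.5% = 202.5
  Tier 3: 7,650 × 20.4% = 1560.6
  Tier 4: 3,450 × 23% = 793.5
Estimated total = 2827.8 → 2,830.

2,830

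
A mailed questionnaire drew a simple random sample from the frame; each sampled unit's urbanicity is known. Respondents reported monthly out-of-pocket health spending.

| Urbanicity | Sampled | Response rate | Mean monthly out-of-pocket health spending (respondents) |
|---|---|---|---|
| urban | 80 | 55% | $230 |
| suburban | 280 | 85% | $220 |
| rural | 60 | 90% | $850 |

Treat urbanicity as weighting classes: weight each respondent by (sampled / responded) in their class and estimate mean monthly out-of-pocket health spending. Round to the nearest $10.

Inverse-response-rate weighting restores each class to its sampled count, so class totals weight by n_sampled:
  urban: 80 × 230 = 18,400
  suburban: 280 × 220 = 61,600
  rural: 60 × 850 = 51,000
Adjusted estimate = 131,000 / 420 = 311.905 → $310.

$310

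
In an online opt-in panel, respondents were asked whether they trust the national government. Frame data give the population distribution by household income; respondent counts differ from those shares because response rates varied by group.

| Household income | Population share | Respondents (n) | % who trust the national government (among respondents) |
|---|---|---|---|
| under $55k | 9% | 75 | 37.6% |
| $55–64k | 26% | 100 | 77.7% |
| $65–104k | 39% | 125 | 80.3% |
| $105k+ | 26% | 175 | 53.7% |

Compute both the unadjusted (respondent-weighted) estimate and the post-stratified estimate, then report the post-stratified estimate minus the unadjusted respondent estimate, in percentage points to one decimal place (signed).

+5.7 percentage points

Naive respondent-only estimate (weights = respondent counts):
  (75/475)×37.6 + (100/475)×77.7 + (125/475)×80.3 + (175/475)×53.7 = 63.2105%
Reweighting by population household income shares:
  0.09×37.6 + 0.26×77.7 + 0.39×80.3 + 0.26×53.7 = 68.865%
Difference = 68.865 − 63.2105 = 5.6545 pp.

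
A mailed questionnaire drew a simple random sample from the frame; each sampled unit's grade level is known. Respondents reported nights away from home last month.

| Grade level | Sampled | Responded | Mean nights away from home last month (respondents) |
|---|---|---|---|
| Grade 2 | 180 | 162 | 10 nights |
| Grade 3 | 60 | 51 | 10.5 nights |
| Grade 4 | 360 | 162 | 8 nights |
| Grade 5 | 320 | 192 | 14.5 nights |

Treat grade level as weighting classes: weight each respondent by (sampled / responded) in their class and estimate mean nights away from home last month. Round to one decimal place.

10.8

Class response rates: Grade 2 162/180 = 90%, Grade 3 51/60 = 85%, Grade 4 162/360 = 45%, Grade 5 192/320 = 60%.
Weighting each respondent by the inverse class response rate inflates each class back to its sampled size, so the class weight is n_sampled:
  Grade 2: 180 × 10 = 1800
  Grade 3: 60 × 10.5 = 630
  Grade 4: 360 × 8 = 2880
  Grade 5: 320 × 14.5 = 4640
Adjusted estimate = 9950 / 920 = 10.8152 → 10.8.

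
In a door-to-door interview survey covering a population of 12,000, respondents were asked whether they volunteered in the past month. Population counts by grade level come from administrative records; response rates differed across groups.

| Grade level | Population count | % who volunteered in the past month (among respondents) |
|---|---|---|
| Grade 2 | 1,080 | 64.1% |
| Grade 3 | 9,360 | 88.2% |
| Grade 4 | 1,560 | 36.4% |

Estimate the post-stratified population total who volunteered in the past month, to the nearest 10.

9,520

Estimated count per cell = population count × respondent percentage:
  Grade 2: 1,080 × 64.1% = 692.28
  Grade 3: 9,360 × 88.2% = 8255.52
  Grade 4: 1,560 × 36.4% = 567.84
Estimated total = 9515.64 → 9,520.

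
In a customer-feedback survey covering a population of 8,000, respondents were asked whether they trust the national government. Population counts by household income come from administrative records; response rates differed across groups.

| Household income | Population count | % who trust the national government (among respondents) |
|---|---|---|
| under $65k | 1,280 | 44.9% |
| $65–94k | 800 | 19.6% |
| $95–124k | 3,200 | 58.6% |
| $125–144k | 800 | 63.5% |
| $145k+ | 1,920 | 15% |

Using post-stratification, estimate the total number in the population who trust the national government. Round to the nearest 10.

3,400

Estimated count per cell = population count × respondent percentage:
  under $65k: 1,280 × 44.9% = 574.72
  $65–94k: 800 × 19.6% = 156.8
  $95–124k: 3,200 × 58.6% = 1875.2
  $125–144k: 800 × 63.5% = 508
  $145k+: 1,920 × 15% = 288
Estimated total = 3402.72 → 3,400.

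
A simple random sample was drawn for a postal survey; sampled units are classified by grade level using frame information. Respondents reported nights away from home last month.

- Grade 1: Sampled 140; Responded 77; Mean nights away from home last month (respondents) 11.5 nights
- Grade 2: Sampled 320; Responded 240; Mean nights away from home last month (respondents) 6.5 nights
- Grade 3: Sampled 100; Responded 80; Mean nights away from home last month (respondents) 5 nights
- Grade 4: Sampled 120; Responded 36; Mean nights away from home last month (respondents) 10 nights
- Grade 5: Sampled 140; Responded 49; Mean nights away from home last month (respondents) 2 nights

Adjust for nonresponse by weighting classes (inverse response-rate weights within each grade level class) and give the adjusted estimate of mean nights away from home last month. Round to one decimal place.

Class response rates: Grade 1 77/140 = 55%, Grade 2 240/320 = 75%, Grade 3 80/100 = 80%, Grade 4 36/120 = 30%, Grade 5 49/140 = 35%.
Weighting each respondent by the inverse class response rate inflates each class back to its sampled size, so the class weight is n_sampled:
  Grade 1: 140 × 11.5 = 1610
  Grade 2: 320 × 6.5 = 2080
  Grade 3: 100 × 5 = 500
  Grade 4: 120 × 10 = 1200
  Grade 5: 140 × 2 = 280
Adjusted estimate = 5670 / 820 = 6.91463 → 6.9.

6.9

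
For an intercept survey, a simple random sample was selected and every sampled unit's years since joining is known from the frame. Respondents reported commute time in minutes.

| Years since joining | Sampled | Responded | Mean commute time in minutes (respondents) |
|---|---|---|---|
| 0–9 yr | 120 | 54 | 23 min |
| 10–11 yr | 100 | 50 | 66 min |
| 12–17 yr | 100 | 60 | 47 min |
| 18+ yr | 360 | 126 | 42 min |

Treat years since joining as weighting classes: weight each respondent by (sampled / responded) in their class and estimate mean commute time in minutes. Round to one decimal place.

42.9

Class response rates: 0–9 yr 54/120 = 45%, 10–11 yr 50/100 = 50%, 12–17 yr 60/100 = 60%, 18+ yr 126/360 = 35%.
Inverse-response-rate weighting restores each class to its sampled count, so class totals weight by n_sampled:
  0–9 yr: 120 × 23 = 2760
  10–11 yr: 100 × 66 = 6600
  12–17 yr: 100 × 47 = 4700
  18+ yr: 360 × 42 = 15,120
Adjusted estimate = 29,180 / 680 = 42.9118 → 42.9.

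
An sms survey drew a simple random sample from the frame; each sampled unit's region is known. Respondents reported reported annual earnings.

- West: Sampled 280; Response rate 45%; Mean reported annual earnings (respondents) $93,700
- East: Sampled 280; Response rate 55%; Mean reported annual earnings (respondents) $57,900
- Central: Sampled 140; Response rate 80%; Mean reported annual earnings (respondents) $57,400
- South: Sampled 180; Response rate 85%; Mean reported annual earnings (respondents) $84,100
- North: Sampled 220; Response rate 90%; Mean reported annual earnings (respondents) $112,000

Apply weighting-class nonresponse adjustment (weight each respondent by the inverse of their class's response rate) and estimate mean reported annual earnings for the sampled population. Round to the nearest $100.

$82,100

With weight = n_sampled/n_responded per class, the weighted class total is n_sampled:
  West: 280 × 93,700 = 26,236,000
  East: 280 × 57,900 = 16,212,000
  Central: 140 × 57,400 = 8,036,000
  South: 180 × 84,100 = 15,138,000
  North: 220 × 112,000 = 24,640,000
Adjusted estimate = 90,262,000 / 1,100 = 82056.4 → $82,100.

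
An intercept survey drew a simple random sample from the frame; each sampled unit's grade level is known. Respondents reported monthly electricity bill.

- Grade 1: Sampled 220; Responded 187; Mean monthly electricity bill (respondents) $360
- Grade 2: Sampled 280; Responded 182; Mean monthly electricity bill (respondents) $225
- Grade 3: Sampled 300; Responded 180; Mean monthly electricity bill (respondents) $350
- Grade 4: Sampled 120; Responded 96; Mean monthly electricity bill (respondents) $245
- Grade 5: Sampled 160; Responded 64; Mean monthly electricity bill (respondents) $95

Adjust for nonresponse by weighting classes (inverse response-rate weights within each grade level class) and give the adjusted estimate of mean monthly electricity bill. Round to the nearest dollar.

$270

Response rates by class: Grade 1 187/220 = 85%, Grade 2 182/280 = 65%, Grade 3 180/300 = 60%, Grade 4 96/120 = 80%, Grade 5 64/160 = 40%.
Inverse-response-rate weighting restores each class to its sampled count, so class totals weight by n_sampled:
  Grade 1: 220 × 360 = 79,200
  Grade 2: 280 × 225 = 63,000
  Grade 3: 300 × 350 = 105,000
  Grade 4: 120 × 245 = 29,400
  Grade 5: 160 × 95 = 15,200
Adjusted estimate = 291,800 / 1,080 = 270.185 → $270.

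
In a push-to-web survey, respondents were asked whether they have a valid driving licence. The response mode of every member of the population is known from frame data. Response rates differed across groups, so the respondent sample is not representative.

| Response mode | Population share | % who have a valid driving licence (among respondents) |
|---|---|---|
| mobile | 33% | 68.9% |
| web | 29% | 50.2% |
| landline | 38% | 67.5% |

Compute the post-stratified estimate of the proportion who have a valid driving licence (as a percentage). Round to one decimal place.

Post-stratification weights by population share, not respondent share:
  mobile: 0.33 × 68.9 = 22.737
  web: 0.29 × 50.2 = 14.558
  landline: 0.38 × 67.5 = 25.65
Post-stratified estimate = 62.945 → 62.9%.

62.9%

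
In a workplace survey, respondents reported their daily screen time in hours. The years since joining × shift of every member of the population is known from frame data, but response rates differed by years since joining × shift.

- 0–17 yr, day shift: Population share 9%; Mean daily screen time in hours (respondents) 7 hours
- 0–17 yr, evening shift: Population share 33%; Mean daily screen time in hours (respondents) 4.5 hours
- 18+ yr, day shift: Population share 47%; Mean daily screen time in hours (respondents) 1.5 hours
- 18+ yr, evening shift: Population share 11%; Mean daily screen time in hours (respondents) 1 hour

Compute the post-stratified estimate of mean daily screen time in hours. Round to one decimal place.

2.9

Reweight to the known years since joining × shift distribution:
  0–17 yr, day shift: 0.09 × 7 = 0.63
  0–17 yr, evening shift: 0.33 × 4.5 = 1.485
  18+ yr, day shift: 0.47 × 1.5 = 0.705
  18+ yr, evening shift: 0.11 × 1 = 0.11
Post-stratified estimate = 2.93 → 2.9.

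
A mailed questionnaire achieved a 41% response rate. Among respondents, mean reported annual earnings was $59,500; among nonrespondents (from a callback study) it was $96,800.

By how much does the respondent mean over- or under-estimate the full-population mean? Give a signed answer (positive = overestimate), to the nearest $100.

-$22,000

Nonresponse fraction = 1 − 0.41 = 0.59.
Bias = (nonresponse fraction) × (respondent mean − nonrespondent mean)
     = 0.59 × (59,500 − 96,800) = 0.59 × -37,300 = -22,007.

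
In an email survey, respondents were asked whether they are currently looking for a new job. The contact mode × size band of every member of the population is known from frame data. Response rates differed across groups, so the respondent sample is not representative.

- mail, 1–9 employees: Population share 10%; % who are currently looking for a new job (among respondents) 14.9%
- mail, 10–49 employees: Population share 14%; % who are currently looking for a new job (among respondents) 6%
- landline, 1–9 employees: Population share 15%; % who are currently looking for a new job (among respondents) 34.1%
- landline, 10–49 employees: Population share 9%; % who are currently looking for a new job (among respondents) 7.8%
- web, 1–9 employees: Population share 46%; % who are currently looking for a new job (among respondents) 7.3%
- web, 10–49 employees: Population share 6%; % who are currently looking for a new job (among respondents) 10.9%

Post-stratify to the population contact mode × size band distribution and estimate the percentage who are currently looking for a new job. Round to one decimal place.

Weight each group's respondent value by its population share:
  mail, 1–9 employees: 0.1 × 14.9 = 1.49
  mail, 10–49 employees: 0.14 × 6 = 0.84
  landline, 1–9 employees: 0.15 × 34.1 = 5.115
  landline, 10–49 employees: 0.09 × 7.8 = 0.702
  web, 1–9 employees: 0.46 × 7.3 = 3.358
  web, 10–49 employees: 0.06 × 10.9 = 0.654
Post-stratified estimate = 12.159 → 12.2%.

12.2%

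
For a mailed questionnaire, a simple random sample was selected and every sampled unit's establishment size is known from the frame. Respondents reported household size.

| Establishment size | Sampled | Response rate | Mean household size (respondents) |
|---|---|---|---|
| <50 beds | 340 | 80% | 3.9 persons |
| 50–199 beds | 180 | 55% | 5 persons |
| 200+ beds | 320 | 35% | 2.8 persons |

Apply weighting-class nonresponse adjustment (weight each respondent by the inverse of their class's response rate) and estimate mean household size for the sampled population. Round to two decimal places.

3.72

With weight = n_sampled/n_responded per class, the weighted class total is n_sampled:
  <50 beds: 340 × 3.9 = 1326
  50–199 beds: 180 × 5 = 900
  200+ beds: 320 × 2.8 = 896
Adjusted estimate = 3122 / 840 = 3.71667 → 3.72.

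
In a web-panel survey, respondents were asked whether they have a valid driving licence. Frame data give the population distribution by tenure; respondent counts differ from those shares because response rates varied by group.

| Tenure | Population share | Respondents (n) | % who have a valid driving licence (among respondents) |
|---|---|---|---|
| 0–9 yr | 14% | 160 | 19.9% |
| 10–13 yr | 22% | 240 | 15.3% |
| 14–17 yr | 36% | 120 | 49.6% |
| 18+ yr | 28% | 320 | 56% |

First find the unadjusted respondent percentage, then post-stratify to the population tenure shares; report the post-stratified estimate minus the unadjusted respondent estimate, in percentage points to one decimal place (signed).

+3.1 percentage points

Unadjusted (pooled respondent) estimate weights by respondent counts:
  (160/840)×19.9 + (240/840)×15.3 + (120/840)×49.6 + (320/840)×56 = 36.581%
Post-stratified estimate weights by population shares:
  0.14×19.9 + 0.22×15.3 + 0.36×49.6 + 0.28×56 = 39.688%
Difference = 39.688 − 36.581 = 3.107 pp.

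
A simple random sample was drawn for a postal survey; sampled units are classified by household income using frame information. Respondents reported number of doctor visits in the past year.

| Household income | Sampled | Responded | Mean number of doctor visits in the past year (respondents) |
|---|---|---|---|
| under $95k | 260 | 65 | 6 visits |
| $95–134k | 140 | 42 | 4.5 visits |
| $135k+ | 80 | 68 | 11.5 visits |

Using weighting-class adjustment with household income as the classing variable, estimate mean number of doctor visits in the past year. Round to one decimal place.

6.5

Response rates by class: under $95k 65/260 = 25%, $95–134k 42/140 = 30%, $135k+ 68/80 = 85%.
With weight = n_sampled/n_responded per class, the weighted class total is n_sampled:
  under $95k: 260 × 6 = 1560
  $95–134k: 140 × 4.5 = 630
  $135k+: 80 × 11.5 = 920
Adjusted estimate = 3110 / 480 = 6.47917 → 6.5.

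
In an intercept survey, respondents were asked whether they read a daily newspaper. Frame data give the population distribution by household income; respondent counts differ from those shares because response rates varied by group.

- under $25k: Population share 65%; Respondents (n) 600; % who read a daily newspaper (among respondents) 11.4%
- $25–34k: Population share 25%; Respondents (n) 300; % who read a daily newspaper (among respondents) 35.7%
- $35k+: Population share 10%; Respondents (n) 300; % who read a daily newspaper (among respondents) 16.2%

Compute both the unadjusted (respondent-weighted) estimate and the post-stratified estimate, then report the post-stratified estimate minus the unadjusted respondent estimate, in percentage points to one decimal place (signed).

-0.7 percentage points

Naive respondent-only estimate (weights = respondent counts):
  (600/1200)×11.4 + (300/1200)×35.7 + (300/1200)×16.2 = 18.675%
Post-stratifying to population shares instead:
  0.65×11.4 + 0.25×35.7 + 0.1×16.2 = 17.955%
Difference = 17.955 − 18.675 = -0.72 pp.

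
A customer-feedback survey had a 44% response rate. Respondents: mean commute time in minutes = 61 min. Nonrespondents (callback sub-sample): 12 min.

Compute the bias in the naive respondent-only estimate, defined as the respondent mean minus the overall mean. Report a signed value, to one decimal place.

Nonresponse fraction = 1 − 0.44 = 0.56.
Bias = (nonresponse fraction) × (respondent mean − nonrespondent mean)
     = 0.56 × (61 − 12) = 0.56 × 49 = 27.44.

+27.4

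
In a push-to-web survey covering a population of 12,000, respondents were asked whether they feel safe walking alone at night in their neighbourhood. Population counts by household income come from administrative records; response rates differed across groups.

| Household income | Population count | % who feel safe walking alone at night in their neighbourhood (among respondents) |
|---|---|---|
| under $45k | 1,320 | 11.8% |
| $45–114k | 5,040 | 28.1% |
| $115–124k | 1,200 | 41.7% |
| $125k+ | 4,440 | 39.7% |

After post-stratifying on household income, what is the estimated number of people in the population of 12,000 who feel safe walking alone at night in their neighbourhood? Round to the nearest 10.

3,840

Apply each group's respondent rate to its population count:
  under $45k: 1,320 × 11.8% = 155.76
  $45–114k: 5,040 × 28.1% = 1416.24
  $115–124k: 1,200 × 41.7% = 500.4
  $125k+: 4,440 × 39.7% = 1762.68
Estimated total = 3835.08 → 3,840.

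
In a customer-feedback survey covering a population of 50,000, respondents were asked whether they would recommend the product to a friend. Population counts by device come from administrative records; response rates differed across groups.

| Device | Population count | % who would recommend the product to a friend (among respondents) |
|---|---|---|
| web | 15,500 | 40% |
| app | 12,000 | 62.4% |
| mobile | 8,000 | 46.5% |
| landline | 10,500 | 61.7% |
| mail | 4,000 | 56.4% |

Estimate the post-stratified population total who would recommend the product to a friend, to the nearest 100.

26,100

Each cell contributes its population count × the respondent rate:
  web: 15,500 × 40% = 6200
  app: 12,000 × 62.4% = 7488
  mobile: 8,000 × 46.5% = 3720
  landline: 10,500 × 61.7% = 6478.5
  mail: 4,000 × 56.4% = 2256
Estimated total = 26142.5 → 26,100.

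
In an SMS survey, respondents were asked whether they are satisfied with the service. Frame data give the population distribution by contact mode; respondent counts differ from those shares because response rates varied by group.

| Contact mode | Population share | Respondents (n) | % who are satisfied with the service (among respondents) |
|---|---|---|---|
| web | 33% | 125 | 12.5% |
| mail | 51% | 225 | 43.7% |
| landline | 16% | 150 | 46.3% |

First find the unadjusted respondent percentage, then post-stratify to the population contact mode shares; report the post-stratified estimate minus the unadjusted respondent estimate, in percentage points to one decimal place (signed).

-2.9 percentage points

Without adjustment, the pooled respondent share is:
  (125/500)×12.5 + (225/500)×43.7 + (150/500)×46.3 = 36.68%
Reweighting by population contact mode shares:
  0.33×12.5 + 0.51×43.7 + 0.16×46.3 = 33.82%
Difference = 33.82 − 36.68 = -2.86 pp.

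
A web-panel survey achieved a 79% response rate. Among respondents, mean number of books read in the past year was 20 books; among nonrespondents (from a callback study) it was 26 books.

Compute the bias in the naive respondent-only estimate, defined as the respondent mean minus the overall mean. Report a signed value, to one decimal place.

Nonresponse fraction = 1 − 0.79 = 0.21.
Bias = (nonresponse fraction) × (respondent mean − nonrespondent mean)
     = 0.21 × (20 − 26) = 0.21 × -6 = -1.26.

-1.3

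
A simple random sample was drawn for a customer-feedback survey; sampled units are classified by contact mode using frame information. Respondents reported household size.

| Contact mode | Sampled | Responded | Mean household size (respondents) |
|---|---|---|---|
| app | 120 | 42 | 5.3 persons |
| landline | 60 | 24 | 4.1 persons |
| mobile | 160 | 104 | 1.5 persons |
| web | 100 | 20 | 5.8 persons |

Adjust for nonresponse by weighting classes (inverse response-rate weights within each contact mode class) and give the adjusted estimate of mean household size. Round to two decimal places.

3.87

Response rates by class: app 42/120 = 35%, landline 24/60 = 40%, mobile 104/160 = 65%, web 20/100 = 20%.
Inverse-response-rate weighting restores each class to its sampled count, so class totals weight by n_sampled:
  app: 120 × 5.3 = 636
  landline: 60 × 4.1 = 246
  mobile: 160 × 1.5 = 240
  web: 100 × 5.8 = 580
Adjusted estimate = 1702 / 440 = 3.86818 → 3.87.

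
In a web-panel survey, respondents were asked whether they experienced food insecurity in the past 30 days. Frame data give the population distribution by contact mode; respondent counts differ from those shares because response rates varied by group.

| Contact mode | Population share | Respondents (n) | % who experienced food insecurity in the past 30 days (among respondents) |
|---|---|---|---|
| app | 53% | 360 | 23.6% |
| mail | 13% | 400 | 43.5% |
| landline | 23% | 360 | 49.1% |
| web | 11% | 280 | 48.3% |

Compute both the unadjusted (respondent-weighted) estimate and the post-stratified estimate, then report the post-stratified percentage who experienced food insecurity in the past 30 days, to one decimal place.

Without adjustment, the pooled respondent share is:
  (360/1400)×23.6 + (400/1400)×43.5 + (360/1400)×49.1 + (280/1400)×48.3 = 40.7829%
Post-stratified estimate weights by population shares:
  0.53×23.6 + 0.13×43.5 + 0.23×49.1 + 0.11×48.3 = 34.769%

34.8%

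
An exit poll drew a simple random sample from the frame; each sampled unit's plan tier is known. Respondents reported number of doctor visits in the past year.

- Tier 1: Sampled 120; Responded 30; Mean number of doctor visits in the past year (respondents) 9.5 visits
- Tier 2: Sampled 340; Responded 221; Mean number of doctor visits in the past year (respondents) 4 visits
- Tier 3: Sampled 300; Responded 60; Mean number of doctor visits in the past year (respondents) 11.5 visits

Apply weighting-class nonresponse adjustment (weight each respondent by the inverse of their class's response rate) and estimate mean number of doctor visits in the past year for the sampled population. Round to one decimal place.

7.8

Class response rates: Tier 1 30/120 = 25%, Tier 2 221/340 = 65%, Tier 3 60/300 = 20%.
Each respondent's weight = sampled/responded in their class; summing within a class gives n_sampled, so:
  Tier 1: 120 × 9.5 = 1140
  Tier 2: 340 × 4 = 1360
  Tier 3: 300 × 11.5 = 3450
Adjusted estimate = 5950 / 760 = 7.82895 → 7.8.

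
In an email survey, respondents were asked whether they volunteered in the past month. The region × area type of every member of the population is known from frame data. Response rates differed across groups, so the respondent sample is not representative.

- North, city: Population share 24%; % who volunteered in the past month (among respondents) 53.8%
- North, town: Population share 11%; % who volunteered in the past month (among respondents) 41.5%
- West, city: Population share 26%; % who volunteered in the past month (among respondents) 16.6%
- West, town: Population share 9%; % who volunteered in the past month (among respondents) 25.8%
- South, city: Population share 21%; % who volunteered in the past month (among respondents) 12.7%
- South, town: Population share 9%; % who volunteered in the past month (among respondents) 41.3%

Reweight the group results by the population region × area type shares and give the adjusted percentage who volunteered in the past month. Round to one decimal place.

30.5%

Reweight to the known region × area type distribution:
  North, city: 0.24 × 53.8 = 12.912
  North, town: 0.11 × 41.5 = 4.565
  West, city: 0.26 × 16.6 = 4.316
  West, town: 0.09 × 25.8 = 2.322
  South, city: 0.21 × 12.7 = 2.667
  South, town: 0.09 × 41.3 = 3.717
Post-stratified estimate = 30.499 → 30.5%.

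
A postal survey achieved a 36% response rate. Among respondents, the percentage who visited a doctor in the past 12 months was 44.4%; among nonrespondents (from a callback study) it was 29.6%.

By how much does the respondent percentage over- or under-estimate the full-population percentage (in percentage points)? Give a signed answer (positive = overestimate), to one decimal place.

Nonresponse fraction = 1 − 0.36 = 0.64.
Bias = (nonresponse fraction) × (respondent percentage − nonrespondent percentage)
     = 0.64 × (44.4 − 29.6) = 0.64 × 14.8 = 9.472.

+9.5 percentage points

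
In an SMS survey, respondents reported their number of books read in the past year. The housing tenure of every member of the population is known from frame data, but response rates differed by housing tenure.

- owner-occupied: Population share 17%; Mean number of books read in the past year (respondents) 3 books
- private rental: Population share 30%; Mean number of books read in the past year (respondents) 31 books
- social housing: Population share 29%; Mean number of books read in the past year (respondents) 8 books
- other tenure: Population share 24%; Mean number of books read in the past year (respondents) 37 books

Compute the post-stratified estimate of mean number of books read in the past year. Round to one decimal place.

Each cell contributes population-share × respondent value:
  owner-occupied: 0.17 × 3 = 0.51
  private rental: 0.3 × 31 = 9.3
  social housing: 0.29 × 8 = 2.32
  other tenure: 0.24 × 37 = 8.88
Post-stratified estimate = 21.01 → 21.0.

21.0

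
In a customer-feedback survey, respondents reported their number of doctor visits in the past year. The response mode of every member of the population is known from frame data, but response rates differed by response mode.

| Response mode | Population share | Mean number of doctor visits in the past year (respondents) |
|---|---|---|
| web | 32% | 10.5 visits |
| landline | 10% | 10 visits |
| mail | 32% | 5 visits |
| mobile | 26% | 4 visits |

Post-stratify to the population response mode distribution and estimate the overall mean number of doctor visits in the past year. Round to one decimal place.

Each cell contributes population-share × respondent value:
  web: 0.32 × 10.5 = 3.36
  landline: 0.1 × 10 = 1
  mail: 0.32 × 5 = 1.6
  mobile: 0.26 × 4 = 1.04
Post-stratified estimate = 7 → 7.0.

7.0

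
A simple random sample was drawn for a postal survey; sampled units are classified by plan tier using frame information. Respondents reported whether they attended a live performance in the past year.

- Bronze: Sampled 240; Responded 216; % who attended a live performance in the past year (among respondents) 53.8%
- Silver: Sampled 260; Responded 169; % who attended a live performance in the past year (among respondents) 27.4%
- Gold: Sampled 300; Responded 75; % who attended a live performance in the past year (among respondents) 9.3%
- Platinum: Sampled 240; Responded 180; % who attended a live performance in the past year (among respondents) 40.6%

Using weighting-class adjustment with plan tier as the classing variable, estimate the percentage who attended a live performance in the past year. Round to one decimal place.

Response rates by class: Bronze 216/240 = 90%, Silver 169/260 = 65%, Gold 75/300 = 25%, Platinum 180/240 = 75%.
Each respondent's weight = sampled/responded in their class; summing within a class gives n_sampled, so:
  Bronze: 240 × 53.8 = 12,912
  Silver: 260 × 27.4 = 7124
  Gold: 300 × 9.3 = 2790
  Platinum: 240 × 40.6 = 9744
Adjusted estimate = 32,570 / 1,040 = 31.3173 → 31.3%.

31.3%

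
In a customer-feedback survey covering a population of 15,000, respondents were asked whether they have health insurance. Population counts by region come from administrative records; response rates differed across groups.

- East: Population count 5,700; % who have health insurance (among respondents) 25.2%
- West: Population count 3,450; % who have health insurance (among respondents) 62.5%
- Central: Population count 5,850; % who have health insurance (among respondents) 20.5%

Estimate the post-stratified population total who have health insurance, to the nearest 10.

Each cell contributes its population count × the respondent rate:
  East: 5,700 × 25.2% = 1436.4
  West: 3,450 × 62.5% = 2156.25
  Central: 5,850 × 20.5% = 1199.25
Estimated total = 4791.9 → 4,790.

4,790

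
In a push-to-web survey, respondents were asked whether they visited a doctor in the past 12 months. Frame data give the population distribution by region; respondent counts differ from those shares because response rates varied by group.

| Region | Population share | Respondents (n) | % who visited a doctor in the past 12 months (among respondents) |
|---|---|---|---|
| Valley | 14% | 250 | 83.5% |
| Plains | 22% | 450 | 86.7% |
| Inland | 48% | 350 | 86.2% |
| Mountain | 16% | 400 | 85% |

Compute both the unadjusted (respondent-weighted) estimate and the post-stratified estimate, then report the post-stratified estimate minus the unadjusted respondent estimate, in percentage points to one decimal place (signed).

+0.2 percentage points

Naive respondent-only estimate (weights = respondent counts):
  (250/1450)×83.5 + (450/1450)×86.7 + (350/1450)×86.2 + (400/1450)×85 = 85.5586%
Reweighting by population region shares:
  0.14×83.5 + 0.22×86.7 + 0.48×86.2 + 0.16×85 = 85.74%
Difference = 85.74 − 85.5586 = 0.1814 pp.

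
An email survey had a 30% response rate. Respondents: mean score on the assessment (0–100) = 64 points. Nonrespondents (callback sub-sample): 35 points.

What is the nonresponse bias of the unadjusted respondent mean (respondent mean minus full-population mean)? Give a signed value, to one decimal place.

Nonresponse fraction = 1 − 0.3 = 0.7.
Bias = (nonresponse fraction) × (respondent mean − nonrespondent mean)
     = 0.7 × (64 − 35) = 0.7 × 29 = 20.3.

+20.3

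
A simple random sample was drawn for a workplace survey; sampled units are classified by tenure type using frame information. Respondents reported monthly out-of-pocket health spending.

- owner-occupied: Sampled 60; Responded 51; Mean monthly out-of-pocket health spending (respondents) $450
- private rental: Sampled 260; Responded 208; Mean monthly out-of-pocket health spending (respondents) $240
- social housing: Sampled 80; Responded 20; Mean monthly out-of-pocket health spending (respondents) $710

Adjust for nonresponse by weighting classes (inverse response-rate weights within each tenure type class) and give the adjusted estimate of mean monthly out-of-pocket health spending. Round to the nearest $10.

$370

Response rates by class: owner-occupied 51/60 = 85%, private rental 208/260 = 80%, social housing 20/80 = 25%.
Weighting each respondent by the inverse class response rate inflates each class back to its sampled size, so the class weight is n_sampled:
  owner-occupied: 60 × 450 = 27,000
  private rental: 260 × 240 = 62,400
  social housing: 80 × 710 = 56,800
Adjusted estimate = 146,200 / 400 = 365.5 → $370.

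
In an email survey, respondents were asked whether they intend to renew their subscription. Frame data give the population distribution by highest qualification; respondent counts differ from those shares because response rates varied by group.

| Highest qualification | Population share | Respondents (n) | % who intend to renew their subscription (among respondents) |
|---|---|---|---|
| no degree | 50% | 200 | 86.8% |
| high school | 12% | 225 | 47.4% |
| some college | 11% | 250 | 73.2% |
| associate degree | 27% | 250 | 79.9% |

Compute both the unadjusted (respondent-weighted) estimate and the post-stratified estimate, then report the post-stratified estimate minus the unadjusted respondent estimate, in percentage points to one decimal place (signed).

Naive respondent-only estimate (weights = respondent counts):
  (200/925)×86.8 + (225/925)×47.4 + (250/925)×73.2 + (250/925)×79.9 = 71.6757%
Reweighting by population highest qualification shares:
  0.5×86.8 + 0.12×47.4 + 0.11×73.2 + 0.27×79.9 = 78.713%
Difference = 78.713 − 71.6757 = 7.0373 pp.

+7.0 percentage points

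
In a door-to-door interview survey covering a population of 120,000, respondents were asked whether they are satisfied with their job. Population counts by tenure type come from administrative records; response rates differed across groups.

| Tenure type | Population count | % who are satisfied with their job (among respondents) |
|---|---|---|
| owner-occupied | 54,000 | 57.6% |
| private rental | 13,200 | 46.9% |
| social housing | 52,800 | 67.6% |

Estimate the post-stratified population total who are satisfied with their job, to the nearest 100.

Estimated count per cell = population count × respondent percentage:
  owner-occupied: 54,000 × 57.6% = 31,104
  private rental: 13,200 × 46.9% = 6190.8
  social housing: 52,800 × 67.6% = 35692.8
Estimated total = 72987.6 → 73,000.

73,000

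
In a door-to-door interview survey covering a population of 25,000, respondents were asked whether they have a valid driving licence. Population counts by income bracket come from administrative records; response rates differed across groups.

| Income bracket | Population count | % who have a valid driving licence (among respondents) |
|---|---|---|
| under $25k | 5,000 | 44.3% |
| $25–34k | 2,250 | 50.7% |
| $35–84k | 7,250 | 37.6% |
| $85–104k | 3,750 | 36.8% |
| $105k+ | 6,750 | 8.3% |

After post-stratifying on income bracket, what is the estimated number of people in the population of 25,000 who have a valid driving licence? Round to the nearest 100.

Each cell contributes its population count × the respondent rate:
  under $25k: 5,000 × 44.3% = 2215
  $25–34k: 2,250 × 50.7% = 1140.75
  $35–84k: 7,250 × 37.6% = 2726
  $85–104k: 3,750 × 36.8% = 1380
  $105k+: 6,750 × 8.3% = 560.25
Estimated total = 8022 → 8,000.

8,000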